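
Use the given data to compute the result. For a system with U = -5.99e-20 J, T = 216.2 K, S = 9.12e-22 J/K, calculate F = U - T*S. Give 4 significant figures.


Step 1: T*S = 216.2 * 9.12e-22 = 1.972e-19 J
Step 2: F = U - T*S = -5.99e-20 - 1.972e-19
Step 3: F = -2.571e-19 J

-2.571e-19


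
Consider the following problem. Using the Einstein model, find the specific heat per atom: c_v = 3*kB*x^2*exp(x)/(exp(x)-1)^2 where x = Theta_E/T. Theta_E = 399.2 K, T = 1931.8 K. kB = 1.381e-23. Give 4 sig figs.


Step 1: x = Theta_E/T = 399.2/1931.8 = 0.2066
Step 2: x^2 = 0.0427
Step 3: exp(x) = 1.23
Step 4: c_v = 3*1.381e-23*0.0427*1.23/(1.23-1)^2 = 4.128e-23

4.128e-23


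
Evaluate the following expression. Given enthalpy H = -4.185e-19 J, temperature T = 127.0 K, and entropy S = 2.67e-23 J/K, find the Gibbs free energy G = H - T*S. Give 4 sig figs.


Step 1: T*S = 127.0 * 2.67e-23 = 3.391e-21 J
Step 2: G = H - T*S = -4.185e-19 - 3.391e-21
Step 3: G = -4.219e-19 J

-4.219e-19


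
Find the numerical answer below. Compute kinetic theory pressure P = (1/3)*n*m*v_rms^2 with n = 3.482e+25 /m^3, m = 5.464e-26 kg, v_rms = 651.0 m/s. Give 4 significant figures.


Step 1: v_rms^2 = 651.0^2 = 4.238e+05
Step 2: n*m = 3.482e+25*5.464e-26 = 1.903
Step 3: P = (1/3)*1.903*4.238e+05 = 2.688e+05 Pa

2.688e+05


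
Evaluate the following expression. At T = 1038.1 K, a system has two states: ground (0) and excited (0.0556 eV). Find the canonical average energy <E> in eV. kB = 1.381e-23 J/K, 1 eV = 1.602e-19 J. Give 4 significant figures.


Step 1: beta*E = 0.0556*1.602e-19/(1.381e-23*1038.1) = 0.6213
Step 2: exp(-beta*E) = 0.5372
Step 3: <E> = 0.0556*0.5372/(1+0.5372) = 0.01943 eV

0.01943


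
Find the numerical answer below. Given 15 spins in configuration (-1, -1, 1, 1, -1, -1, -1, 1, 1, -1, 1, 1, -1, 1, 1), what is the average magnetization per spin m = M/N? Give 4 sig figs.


Step 1: Count up spins (+1): 8, down spins (-1): 7
Step 2: Total magnetization M = 8 - 7 = 1
Step 3: m = M/N = 1/15 = 0.06667

0.06667


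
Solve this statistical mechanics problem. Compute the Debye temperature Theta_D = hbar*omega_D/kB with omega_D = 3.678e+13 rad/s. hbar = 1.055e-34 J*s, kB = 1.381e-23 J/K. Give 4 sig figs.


Step 1: hbar*omega_D = 1.055e-34 * 3.678e+13 = 3.88e-21 J
Step 2: Theta_D = 3.88e-21 / 1.381e-23
Step 3: Theta_D = 281 K

281


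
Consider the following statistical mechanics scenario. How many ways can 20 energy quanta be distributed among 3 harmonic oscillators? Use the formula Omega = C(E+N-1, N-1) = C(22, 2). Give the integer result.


Step 1: Use binomial coefficient C(22, 2)
Step 2: Numerator = 22! / 20!
Step 3: Denominator = 2!
Step 4: Omega = 231

231


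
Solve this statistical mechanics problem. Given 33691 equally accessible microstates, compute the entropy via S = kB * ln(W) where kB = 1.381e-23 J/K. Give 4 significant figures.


Step 1: ln(W) = ln(33691) = 10.42
Step 2: S = kB * ln(W) = 1.381e-23 * 10.42
Step 3: S = 1.44e-22 J/K

1.44e-22


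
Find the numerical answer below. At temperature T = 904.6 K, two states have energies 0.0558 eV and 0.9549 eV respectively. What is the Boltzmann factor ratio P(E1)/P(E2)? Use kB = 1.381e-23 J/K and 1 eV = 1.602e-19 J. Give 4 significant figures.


Step 1: Compute energy difference dE = E1 - E2 = 0.0558 - 0.9549 = -0.8991 eV
Step 2: Convert to Joules: dE_J = -0.8991 * 1.602e-19 = -1.44e-19 J
Step 3: Compute exponent = -dE_J / (kB * T) = -(-1.44e-19) / (1.381e-23 * 904.6) = 11.53
Step 4: P(E1)/P(E2) = exp(11.53) = 1.017e+05

1.017e+05


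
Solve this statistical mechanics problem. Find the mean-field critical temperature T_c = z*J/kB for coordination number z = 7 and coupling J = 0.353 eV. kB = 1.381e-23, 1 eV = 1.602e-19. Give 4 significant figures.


Step 1: z*J = 7*0.353 = 2.471 eV
Step 2: Convert to Joules: 2.471*1.602e-19 = 3.959e-19 J
Step 3: T_c = 3.959e-19 / 1.381e-23 = 2.866e+04 K

2.866e+04


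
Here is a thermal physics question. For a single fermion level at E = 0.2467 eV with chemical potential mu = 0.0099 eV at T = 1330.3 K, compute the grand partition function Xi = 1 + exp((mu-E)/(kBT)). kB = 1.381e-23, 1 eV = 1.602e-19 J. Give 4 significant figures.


Step 1: (mu - E) = 0.0099 - 0.2467 = -0.2368 eV
Step 2: x = (mu-E)*eV/(kB*T) = -0.2368*1.602e-19/(1.381e-23*1330.3) = -2.065
Step 3: exp(x) = 0.1268
Step 4: Xi = 1 + 0.1268 = 1.127

1.127


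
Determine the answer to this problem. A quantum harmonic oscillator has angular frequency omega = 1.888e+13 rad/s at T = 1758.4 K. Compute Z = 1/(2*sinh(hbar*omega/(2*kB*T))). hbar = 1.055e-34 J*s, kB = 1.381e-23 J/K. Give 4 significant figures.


Step 1: Compute x = hbar*omega/(kB*T) = 1.055e-34*1.888e+13/(1.381e-23*1758.4) = 0.08202
Step 2: x/2 = 0.04101
Step 3: sinh(x/2) = 0.04102
Step 4: Z = 1/(2*0.04102) = 12.19

12.19


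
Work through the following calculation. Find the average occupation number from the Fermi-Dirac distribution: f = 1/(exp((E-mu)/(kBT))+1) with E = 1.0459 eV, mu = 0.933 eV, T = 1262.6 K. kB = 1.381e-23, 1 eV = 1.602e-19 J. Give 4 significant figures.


Step 1: (E - mu) = 1.0459 - 0.933 = 0.1129 eV
Step 2: Convert: (E-mu)*eV = 1.809e-20 J
Step 3: x = (E-mu)*eV/(kB*T) = 1.037
Step 4: f = 1/(exp(1.037)+1) = 0.2617

0.2617


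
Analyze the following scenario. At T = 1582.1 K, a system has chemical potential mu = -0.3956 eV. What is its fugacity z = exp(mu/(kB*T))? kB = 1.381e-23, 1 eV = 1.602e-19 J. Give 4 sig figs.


Step 1: Convert mu to Joules: -0.3956*1.602e-19 = -6.338e-20 J
Step 2: kB*T = 1.381e-23*1582.1 = 2.185e-20 J
Step 3: mu/(kB*T) = -2.901
Step 4: z = exp(-2.901) = 0.05499

0.05499


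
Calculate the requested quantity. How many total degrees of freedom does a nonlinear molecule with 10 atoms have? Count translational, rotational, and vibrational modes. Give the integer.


Step 1: Translational DOF = 3
Step 2: Rotational DOF (nonlinear) = 3
Step 3: Vibrational DOF = 3*10 - 6 = 24
Step 4: Total = 3 + 3 + 24 = 30

30


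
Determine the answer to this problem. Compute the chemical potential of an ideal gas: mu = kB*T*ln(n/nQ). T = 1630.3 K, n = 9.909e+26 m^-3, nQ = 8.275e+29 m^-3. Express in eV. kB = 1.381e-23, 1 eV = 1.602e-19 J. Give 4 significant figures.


Step 1: n/nQ = 9.909e+26/8.275e+29 = 0.001197
Step 2: ln(n/nQ) = -6.728
Step 3: mu = kB*T*ln(n/nQ) = 2.251e-20*-6.728 = -1.515e-19 J
Step 4: Convert to eV: -1.515e-19/1.602e-19 = -0.9455 eV

-0.9455


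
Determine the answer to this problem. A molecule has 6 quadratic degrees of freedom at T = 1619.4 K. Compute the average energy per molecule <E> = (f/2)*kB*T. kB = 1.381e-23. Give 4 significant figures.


Step 1: f/2 = 6/2 = 3
Step 2: kB*T = 1.381e-23 * 1619.4 = 2.236e-20
Step 3: <E> = 3 * 2.236e-20 = 6.709e-20 J

6.709e-20


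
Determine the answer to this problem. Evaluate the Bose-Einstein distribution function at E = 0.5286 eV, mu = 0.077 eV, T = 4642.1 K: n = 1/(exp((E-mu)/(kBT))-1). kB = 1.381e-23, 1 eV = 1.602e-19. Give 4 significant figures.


Step 1: (E - mu) = 0.4516 eV
Step 2: x = (E-mu)*eV/(kB*T) = 0.4516*1.602e-19/(1.381e-23*4642.1) = 1.129
Step 3: exp(x) = 3.091
Step 4: n = 1/(exp(x)-1) = 0.4782

0.4782


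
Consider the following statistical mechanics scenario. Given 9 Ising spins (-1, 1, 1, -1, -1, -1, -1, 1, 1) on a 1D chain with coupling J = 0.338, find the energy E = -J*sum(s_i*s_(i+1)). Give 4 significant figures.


Step 1: Nearest-neighbor products: -1, 1, -1, 1, 1, 1, -1, 1
Step 2: Sum of products = 2
Step 3: E = -0.338 * 2 = -0.676

-0.676


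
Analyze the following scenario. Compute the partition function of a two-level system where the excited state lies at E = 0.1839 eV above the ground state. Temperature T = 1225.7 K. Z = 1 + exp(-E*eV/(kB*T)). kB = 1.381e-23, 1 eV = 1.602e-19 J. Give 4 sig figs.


Step 1: Compute beta*E = E*eV/(kB*T) = 0.1839*1.602e-19/(1.381e-23*1225.7) = 1.74
Step 2: exp(-beta*E) = exp(-1.74) = 0.1754
Step 3: Z = 1 + 0.1754 = 1.175

1.175


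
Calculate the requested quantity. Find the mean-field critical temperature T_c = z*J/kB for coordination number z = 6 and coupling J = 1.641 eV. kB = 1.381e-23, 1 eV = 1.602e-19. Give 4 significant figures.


Step 1: z*J = 6*1.641 = 9.846 eV
Step 2: Convert to Joules: 9.846*1.602e-19 = 1.577e-18 J
Step 3: T_c = 1.577e-18 / 1.381e-23 = 1.142e+05 K

1.142e+05


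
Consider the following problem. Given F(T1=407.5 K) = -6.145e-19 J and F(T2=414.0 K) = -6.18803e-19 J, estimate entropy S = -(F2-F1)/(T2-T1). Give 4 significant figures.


Step 1: dF = F2 - F1 = -6.18803e-19 - (-6.145e-19) = -4.303e-21 J
Step 2: dT = T2 - T1 = 414.0 - 407.5 = 6.5 K
Step 3: S = -dF/dT = -(-4.303e-21)/6.5 = 6.62e-22 J/K

6.62e-22


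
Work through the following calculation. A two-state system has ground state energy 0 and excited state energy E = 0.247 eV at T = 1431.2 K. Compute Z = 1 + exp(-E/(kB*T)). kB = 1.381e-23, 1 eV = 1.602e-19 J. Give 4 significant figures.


Step 1: Compute beta*E = E*eV/(kB*T) = 0.247*1.602e-19/(1.381e-23*1431.2) = 2.002
Step 2: exp(-beta*E) = exp(-2.002) = 0.1351
Step 3: Z = 1 + 0.1351 = 1.135

1.135


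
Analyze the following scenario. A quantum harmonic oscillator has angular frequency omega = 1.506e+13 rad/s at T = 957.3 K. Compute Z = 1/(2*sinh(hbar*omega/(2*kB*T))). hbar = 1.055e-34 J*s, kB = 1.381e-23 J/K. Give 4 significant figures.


Step 1: Compute x = hbar*omega/(kB*T) = 1.055e-34*1.506e+13/(1.381e-23*957.3) = 0.1202
Step 2: x/2 = 0.06009
Step 3: sinh(x/2) = 0.06013
Step 4: Z = 1/(2*0.06013) = 8.316

8.316


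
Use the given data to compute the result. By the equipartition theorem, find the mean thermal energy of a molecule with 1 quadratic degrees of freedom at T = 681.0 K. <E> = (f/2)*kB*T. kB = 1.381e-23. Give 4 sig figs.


Step 1: f/2 = 1/2 = 0.5
Step 2: kB*T = 1.381e-23 * 681.0 = 9.405e-21
Step 3: <E> = 0.5 * 9.405e-21 = 4.702e-21 J

4.702e-21


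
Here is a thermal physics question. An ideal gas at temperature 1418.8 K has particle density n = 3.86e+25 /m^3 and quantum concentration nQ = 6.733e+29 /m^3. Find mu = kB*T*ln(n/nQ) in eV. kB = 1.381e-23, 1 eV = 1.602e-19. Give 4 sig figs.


Step 1: n/nQ = 3.86e+25/6.733e+29 = 5.733e-05
Step 2: ln(n/nQ) = -9.767
Step 3: mu = kB*T*ln(n/nQ) = 1.959e-20*-9.767 = -1.914e-19 J
Step 4: Convert to eV: -1.914e-19/1.602e-19 = -1.195 eV

-1.195


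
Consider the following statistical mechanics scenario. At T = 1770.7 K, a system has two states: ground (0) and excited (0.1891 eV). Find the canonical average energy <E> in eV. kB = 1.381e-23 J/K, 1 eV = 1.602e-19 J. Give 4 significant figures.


Step 1: beta*E = 0.1891*1.602e-19/(1.381e-23*1770.7) = 1.239
Step 2: exp(-beta*E) = 0.2897
Step 3: <E> = 0.1891*0.2897/(1+0.2897) = 0.04248 eV

0.04248


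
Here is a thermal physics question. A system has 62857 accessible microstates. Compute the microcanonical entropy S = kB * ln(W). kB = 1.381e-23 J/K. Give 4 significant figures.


Step 1: ln(W) = ln(62857) = 11.05
Step 2: S = kB * ln(W) = 1.381e-23 * 11.05
Step 3: S = 1.526e-22 J/K

1.526e-22


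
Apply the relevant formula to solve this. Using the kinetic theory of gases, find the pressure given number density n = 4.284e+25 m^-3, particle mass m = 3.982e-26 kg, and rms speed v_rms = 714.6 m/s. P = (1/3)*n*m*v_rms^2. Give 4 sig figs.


Step 1: v_rms^2 = 714.6^2 = 5.107e+05
Step 2: n*m = 4.284e+25*3.982e-26 = 1.706
Step 3: P = (1/3)*1.706*5.107e+05 = 2.904e+05 Pa

2.904e+05


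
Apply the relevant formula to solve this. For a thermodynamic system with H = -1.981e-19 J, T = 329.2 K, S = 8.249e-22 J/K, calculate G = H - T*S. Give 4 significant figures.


Step 1: T*S = 329.2 * 8.249e-22 = 2.716e-19 J
Step 2: G = H - T*S = -1.981e-19 - 2.716e-19
Step 3: G = -4.697e-19 J

-4.697e-19


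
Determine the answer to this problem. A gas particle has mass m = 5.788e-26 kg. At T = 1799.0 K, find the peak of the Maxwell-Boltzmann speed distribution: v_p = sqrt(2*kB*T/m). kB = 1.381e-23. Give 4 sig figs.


Step 1: Numerator = 2*kB*T = 2*1.381e-23*1799.0 = 4.969e-20
Step 2: Ratio = 4.969e-20 / 5.788e-26 = 8.585e+05
Step 3: v_p = sqrt(8.585e+05) = 926.5 m/s

926.5


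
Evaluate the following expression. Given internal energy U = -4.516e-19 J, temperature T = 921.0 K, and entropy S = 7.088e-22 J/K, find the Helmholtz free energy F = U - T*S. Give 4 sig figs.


Step 1: T*S = 921.0 * 7.088e-22 = 6.528e-19 J
Step 2: F = U - T*S = -4.516e-19 - 6.528e-19
Step 3: F = -1.104e-18 J

-1.104e-18


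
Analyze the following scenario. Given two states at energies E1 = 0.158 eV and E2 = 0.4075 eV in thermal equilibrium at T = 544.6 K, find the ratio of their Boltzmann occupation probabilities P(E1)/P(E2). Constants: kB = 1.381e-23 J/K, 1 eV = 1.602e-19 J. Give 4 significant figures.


Step 1: Compute energy difference dE = E1 - E2 = 0.158 - 0.4075 = -0.2495 eV
Step 2: Convert to Joules: dE_J = -0.2495 * 1.602e-19 = -3.997e-20 J
Step 3: Compute exponent = -dE_J / (kB * T) = -(-3.997e-20) / (1.381e-23 * 544.6) = 5.314
Step 4: P(E1)/P(E2) = exp(5.314) = 203.3

203.3


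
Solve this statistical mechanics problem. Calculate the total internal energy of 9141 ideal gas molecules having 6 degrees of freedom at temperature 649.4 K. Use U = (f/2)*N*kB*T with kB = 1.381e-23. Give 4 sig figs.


Step 1: f/2 = 6/2 = 3.0
Step 2: N*kB*T = 9141*1.381e-23*649.4 = 8.198e-17
Step 3: U = 3.0 * 8.198e-17 = 2.459e-16 J

2.459e-16


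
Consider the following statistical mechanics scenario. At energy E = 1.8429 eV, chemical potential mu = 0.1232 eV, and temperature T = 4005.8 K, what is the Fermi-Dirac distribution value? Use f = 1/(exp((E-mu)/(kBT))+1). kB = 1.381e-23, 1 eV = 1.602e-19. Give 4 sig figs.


Step 1: (E - mu) = 1.8429 - 0.1232 = 1.72 eV
Step 2: Convert: (E-mu)*eV = 2.755e-19 J
Step 3: x = (E-mu)*eV/(kB*T) = 4.98
Step 4: f = 1/(exp(4.98)+1) = 0.006827

0.006827


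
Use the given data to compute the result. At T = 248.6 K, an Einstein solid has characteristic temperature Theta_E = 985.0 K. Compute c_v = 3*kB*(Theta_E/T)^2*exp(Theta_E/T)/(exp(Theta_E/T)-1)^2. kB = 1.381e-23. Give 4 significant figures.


Step 1: x = Theta_E/T = 985.0/248.6 = 3.962
Step 2: x^2 = 15.7
Step 3: exp(x) = 52.57
Step 4: c_v = 3*1.381e-23*15.7*52.57/(52.57-1)^2 = 1.286e-23

1.286e-23


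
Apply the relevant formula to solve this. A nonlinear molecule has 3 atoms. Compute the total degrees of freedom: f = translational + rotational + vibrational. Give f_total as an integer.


Step 1: Translational DOF = 3
Step 2: Rotational DOF (nonlinear) = 3
Step 3: Vibrational DOF = 3*3 - 6 = 3
Step 4: Total = 3 + 3 + 3 = 9

9


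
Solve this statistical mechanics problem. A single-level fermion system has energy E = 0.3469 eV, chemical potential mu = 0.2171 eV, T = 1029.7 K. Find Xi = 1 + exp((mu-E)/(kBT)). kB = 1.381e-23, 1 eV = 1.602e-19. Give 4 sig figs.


Step 1: (mu - E) = 0.2171 - 0.3469 = -0.1298 eV
Step 2: x = (mu-E)*eV/(kB*T) = -0.1298*1.602e-19/(1.381e-23*1029.7) = -1.462
Step 3: exp(x) = 0.2317
Step 4: Xi = 1 + 0.2317 = 1.232

1.232


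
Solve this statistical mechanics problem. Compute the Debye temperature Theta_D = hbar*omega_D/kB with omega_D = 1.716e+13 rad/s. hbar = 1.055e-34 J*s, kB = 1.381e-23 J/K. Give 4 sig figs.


Step 1: hbar*omega_D = 1.055e-34 * 1.716e+13 = 1.81e-21 J
Step 2: Theta_D = 1.81e-21 / 1.381e-23
Step 3: Theta_D = 131.1 K

131.1


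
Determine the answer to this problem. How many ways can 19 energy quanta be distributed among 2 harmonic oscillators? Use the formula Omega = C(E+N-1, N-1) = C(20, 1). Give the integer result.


Step 1: Use binomial coefficient C(20, 1)
Step 2: Numerator = 20! / 19!
Step 3: Denominator = 1!
Step 4: Omega = 20

20


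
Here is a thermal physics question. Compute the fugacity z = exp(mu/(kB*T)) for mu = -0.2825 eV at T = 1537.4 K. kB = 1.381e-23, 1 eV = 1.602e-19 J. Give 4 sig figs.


Step 1: Convert mu to Joules: -0.2825*1.602e-19 = -4.526e-20 J
Step 2: kB*T = 1.381e-23*1537.4 = 2.123e-20 J
Step 3: mu/(kB*T) = -2.132
Step 4: z = exp(-2.132) = 0.1187

0.1187


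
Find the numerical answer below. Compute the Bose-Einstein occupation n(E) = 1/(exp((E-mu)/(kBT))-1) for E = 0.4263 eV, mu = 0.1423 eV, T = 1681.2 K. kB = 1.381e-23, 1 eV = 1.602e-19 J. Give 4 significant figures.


Step 1: (E - mu) = 0.284 eV
Step 2: x = (E-mu)*eV/(kB*T) = 0.284*1.602e-19/(1.381e-23*1681.2) = 1.96
Step 3: exp(x) = 7.096
Step 4: n = 1/(exp(x)-1) = 0.164

0.164


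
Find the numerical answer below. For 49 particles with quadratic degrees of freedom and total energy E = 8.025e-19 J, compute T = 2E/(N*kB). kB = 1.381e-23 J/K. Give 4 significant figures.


Step 1: Numerator = 2*E = 2*8.025e-19 = 1.605e-18 J
Step 2: Denominator = N*kB = 49*1.381e-23 = 6.767e-22
Step 3: T = 1.605e-18 / 6.767e-22 = 2372 K

2372


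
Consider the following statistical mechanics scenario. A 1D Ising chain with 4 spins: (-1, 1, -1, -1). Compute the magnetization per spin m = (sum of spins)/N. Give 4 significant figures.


Step 1: Count up spins (+1): 1, down spins (-1): 3
Step 2: Total magnetization M = 1 - 3 = -2
Step 3: m = M/N = -2/4 = -0.5

-0.5


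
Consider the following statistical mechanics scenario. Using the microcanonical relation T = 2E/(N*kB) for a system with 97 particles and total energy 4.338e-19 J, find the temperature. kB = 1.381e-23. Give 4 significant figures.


Step 1: Numerator = 2*E = 2*4.338e-19 = 8.676e-19 J
Step 2: Denominator = N*kB = 97*1.381e-23 = 1.34e-21
Step 3: T = 8.676e-19 / 1.34e-21 = 647.7 K

647.7


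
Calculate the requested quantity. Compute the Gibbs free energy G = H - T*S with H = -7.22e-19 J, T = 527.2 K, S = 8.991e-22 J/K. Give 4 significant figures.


Step 1: T*S = 527.2 * 8.991e-22 = 4.74e-19 J
Step 2: G = H - T*S = -7.22e-19 - 4.74e-19
Step 3: G = -1.196e-18 J

-1.196e-18


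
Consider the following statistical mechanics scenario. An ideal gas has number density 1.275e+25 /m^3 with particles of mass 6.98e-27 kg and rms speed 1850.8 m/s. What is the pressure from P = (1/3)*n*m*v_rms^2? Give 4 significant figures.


Step 1: v_rms^2 = 1850.8^2 = 3.425e+06
Step 2: n*m = 1.275e+25*6.98e-27 = 0.089
Step 3: P = (1/3)*0.089*3.425e+06 = 1.016e+05 Pa

1.016e+05


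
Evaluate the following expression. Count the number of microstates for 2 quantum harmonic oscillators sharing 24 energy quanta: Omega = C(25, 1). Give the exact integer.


Step 1: Use binomial coefficient C(25, 1)
Step 2: Numerator = 25! / 24!
Step 3: Denominator = 1!
Step 4: Omega = 25

25


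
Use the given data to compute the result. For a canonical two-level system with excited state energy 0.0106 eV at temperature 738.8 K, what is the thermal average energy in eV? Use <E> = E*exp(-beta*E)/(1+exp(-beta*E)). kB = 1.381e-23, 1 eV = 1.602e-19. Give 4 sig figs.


Step 1: beta*E = 0.0106*1.602e-19/(1.381e-23*738.8) = 0.1664
Step 2: exp(-beta*E) = 0.8467
Step 3: <E> = 0.0106*0.8467/(1+0.8467) = 0.00486 eV

0.00486


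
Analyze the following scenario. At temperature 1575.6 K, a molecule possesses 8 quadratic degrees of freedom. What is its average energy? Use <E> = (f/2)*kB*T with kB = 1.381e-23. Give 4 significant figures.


Step 1: f/2 = 8/2 = 4
Step 2: kB*T = 1.381e-23 * 1575.6 = 2.176e-20
Step 3: <E> = 4 * 2.176e-20 = 8.704e-20 J

8.704e-20


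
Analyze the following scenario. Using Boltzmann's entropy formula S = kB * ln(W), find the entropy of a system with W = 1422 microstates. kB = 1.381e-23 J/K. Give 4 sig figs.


Step 1: ln(W) = ln(1422) = 7.26
Step 2: S = kB * ln(W) = 1.381e-23 * 7.26
Step 3: S = 1.003e-22 J/K

1.003e-22


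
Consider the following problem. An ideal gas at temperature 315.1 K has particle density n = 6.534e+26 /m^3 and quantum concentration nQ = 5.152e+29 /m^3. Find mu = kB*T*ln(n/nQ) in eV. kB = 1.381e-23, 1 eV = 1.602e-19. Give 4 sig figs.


Step 1: n/nQ = 6.534e+26/5.152e+29 = 0.001268
Step 2: ln(n/nQ) = -6.67
Step 3: mu = kB*T*ln(n/nQ) = 4.352e-21*-6.67 = -2.903e-20 J
Step 4: Convert to eV: -2.903e-20/1.602e-19 = -0.1812 eV

-0.1812


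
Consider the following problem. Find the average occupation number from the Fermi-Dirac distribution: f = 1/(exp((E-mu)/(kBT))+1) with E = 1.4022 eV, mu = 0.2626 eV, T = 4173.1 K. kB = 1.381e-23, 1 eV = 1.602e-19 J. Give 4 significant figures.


Step 1: (E - mu) = 1.4022 - 0.2626 = 1.14 eV
Step 2: Convert: (E-mu)*eV = 1.826e-19 J
Step 3: x = (E-mu)*eV/(kB*T) = 3.168
Step 4: f = 1/(exp(3.168)+1) = 0.04039

0.04039


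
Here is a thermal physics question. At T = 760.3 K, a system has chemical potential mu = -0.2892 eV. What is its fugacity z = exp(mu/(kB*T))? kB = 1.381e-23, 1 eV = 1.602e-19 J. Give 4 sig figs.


Step 1: Convert mu to Joules: -0.2892*1.602e-19 = -4.633e-20 J
Step 2: kB*T = 1.381e-23*760.3 = 1.05e-20 J
Step 3: mu/(kB*T) = -4.412
Step 4: z = exp(-4.412) = 0.01213

0.01213


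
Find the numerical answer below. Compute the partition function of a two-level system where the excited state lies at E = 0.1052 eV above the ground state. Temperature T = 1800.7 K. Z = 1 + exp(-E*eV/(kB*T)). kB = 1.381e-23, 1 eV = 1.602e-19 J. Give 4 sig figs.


Step 1: Compute beta*E = E*eV/(kB*T) = 0.1052*1.602e-19/(1.381e-23*1800.7) = 0.6777
Step 2: exp(-beta*E) = exp(-0.6777) = 0.5078
Step 3: Z = 1 + 0.5078 = 1.508

1.508


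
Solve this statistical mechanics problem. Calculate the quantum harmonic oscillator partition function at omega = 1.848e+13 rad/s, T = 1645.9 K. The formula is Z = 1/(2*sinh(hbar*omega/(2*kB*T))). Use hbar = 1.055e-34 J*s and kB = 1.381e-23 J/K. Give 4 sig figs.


Step 1: Compute x = hbar*omega/(kB*T) = 1.055e-34*1.848e+13/(1.381e-23*1645.9) = 0.08577
Step 2: x/2 = 0.04289
Step 3: sinh(x/2) = 0.0429
Step 4: Z = 1/(2*0.0429) = 11.65

11.65


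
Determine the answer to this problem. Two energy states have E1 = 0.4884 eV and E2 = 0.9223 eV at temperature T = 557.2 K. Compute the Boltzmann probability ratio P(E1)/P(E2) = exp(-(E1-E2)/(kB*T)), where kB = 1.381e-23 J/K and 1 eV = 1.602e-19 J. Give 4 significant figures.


Step 1: Compute energy difference dE = E1 - E2 = 0.4884 - 0.9223 = -0.4339 eV
Step 2: Convert to Joules: dE_J = -0.4339 * 1.602e-19 = -6.951e-20 J
Step 3: Compute exponent = -dE_J / (kB * T) = -(-6.951e-20) / (1.381e-23 * 557.2) = 9.033
Step 4: P(E1)/P(E2) = exp(9.033) = 8378

8378


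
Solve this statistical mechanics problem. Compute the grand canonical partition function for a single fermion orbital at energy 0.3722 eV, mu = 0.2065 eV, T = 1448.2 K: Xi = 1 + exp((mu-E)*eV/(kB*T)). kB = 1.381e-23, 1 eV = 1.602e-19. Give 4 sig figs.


Step 1: (mu - E) = 0.2065 - 0.3722 = -0.1657 eV
Step 2: x = (mu-E)*eV/(kB*T) = -0.1657*1.602e-19/(1.381e-23*1448.2) = -1.327
Step 3: exp(x) = 0.2652
Step 4: Xi = 1 + 0.2652 = 1.265

1.265


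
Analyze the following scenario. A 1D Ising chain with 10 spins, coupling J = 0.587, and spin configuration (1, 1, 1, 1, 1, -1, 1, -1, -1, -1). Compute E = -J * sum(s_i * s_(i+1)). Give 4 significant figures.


Step 1: Nearest-neighbor products: 1, 1, 1, 1, -1, -1, -1, 1, 1
Step 2: Sum of products = 3
Step 3: E = -0.587 * 3 = -1.761

-1.761


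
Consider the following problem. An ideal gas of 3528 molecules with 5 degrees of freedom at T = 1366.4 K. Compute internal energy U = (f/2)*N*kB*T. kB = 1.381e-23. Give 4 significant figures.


Step 1: f/2 = 5/2 = 2.5
Step 2: N*kB*T = 3528*1.381e-23*1366.4 = 6.657e-17
Step 3: U = 2.5 * 6.657e-17 = 1.664e-16 J

1.664e-16


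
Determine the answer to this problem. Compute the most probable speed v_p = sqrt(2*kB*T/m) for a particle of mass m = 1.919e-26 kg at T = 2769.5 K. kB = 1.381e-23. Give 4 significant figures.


Step 1: Numerator = 2*kB*T = 2*1.381e-23*2769.5 = 7.649e-20
Step 2: Ratio = 7.649e-20 / 1.919e-26 = 3.986e+06
Step 3: v_p = sqrt(3.986e+06) = 1997 m/s

1997


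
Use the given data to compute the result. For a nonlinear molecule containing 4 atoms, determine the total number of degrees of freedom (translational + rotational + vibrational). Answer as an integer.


Step 1: Translational DOF = 3
Step 2: Rotational DOF (nonlinear) = 3
Step 3: Vibrational DOF = 3*4 - 6 = 6
Step 4: Total = 3 + 3 + 6 = 12

12


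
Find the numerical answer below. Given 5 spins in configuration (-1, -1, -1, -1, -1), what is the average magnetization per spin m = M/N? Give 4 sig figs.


Step 1: Count up spins (+1): 0, down spins (-1): 5
Step 2: Total magnetization M = 0 - 5 = -5
Step 3: m = M/N = -5/5 = -1

-1


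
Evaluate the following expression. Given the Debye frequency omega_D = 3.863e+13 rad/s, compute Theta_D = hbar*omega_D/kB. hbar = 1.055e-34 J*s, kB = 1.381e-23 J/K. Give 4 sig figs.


Step 1: hbar*omega_D = 1.055e-34 * 3.863e+13 = 4.075e-21 J
Step 2: Theta_D = 4.075e-21 / 1.381e-23
Step 3: Theta_D = 295.1 K

295.1


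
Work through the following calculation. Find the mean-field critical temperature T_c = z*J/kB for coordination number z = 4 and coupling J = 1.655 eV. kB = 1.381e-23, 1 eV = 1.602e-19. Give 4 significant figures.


Step 1: z*J = 4*1.655 = 6.62 eV
Step 2: Convert to Joules: 6.62*1.602e-19 = 1.061e-18 J
Step 3: T_c = 1.061e-18 / 1.381e-23 = 7.679e+04 K

7.679e+04


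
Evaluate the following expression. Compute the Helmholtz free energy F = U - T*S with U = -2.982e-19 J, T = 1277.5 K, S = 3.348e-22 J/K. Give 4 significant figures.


Step 1: T*S = 1277.5 * 3.348e-22 = 4.277e-19 J
Step 2: F = U - T*S = -2.982e-19 - 4.277e-19
Step 3: F = -7.259e-19 J

-7.259e-19


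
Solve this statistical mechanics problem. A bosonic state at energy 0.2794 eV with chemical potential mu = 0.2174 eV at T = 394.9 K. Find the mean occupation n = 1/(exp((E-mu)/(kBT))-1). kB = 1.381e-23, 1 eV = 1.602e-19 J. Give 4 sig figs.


Step 1: (E - mu) = 0.062 eV
Step 2: x = (E-mu)*eV/(kB*T) = 0.062*1.602e-19/(1.381e-23*394.9) = 1.821
Step 3: exp(x) = 6.18
Step 4: n = 1/(exp(x)-1) = 0.1931

0.1931


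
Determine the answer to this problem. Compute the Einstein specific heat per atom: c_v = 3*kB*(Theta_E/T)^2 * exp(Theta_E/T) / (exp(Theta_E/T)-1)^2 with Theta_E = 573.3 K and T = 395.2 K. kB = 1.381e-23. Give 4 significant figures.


Step 1: x = Theta_E/T = 573.3/395.2 = 1.451
Step 2: x^2 = 2.104
Step 3: exp(x) = 4.266
Step 4: c_v = 3*1.381e-23*2.104*4.266/(4.266-1)^2 = 3.487e-23

3.487e-23


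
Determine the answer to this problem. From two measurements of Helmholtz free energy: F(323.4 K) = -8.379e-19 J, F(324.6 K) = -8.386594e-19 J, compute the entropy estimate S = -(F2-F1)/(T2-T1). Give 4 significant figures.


Step 1: dF = F2 - F1 = -8.386594e-19 - (-8.379e-19) = -7.594e-22 J
Step 2: dT = T2 - T1 = 324.6 - 323.4 = 1.2 K
Step 3: S = -dF/dT = -(-7.594e-22)/1.2 = 6.328e-22 J/K

6.328e-22


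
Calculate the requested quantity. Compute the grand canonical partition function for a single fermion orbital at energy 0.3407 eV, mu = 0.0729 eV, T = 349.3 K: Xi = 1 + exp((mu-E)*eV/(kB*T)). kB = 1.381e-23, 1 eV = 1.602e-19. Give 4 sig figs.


Step 1: (mu - E) = 0.0729 - 0.3407 = -0.2678 eV
Step 2: x = (mu-E)*eV/(kB*T) = -0.2678*1.602e-19/(1.381e-23*349.3) = -8.894
Step 3: exp(x) = 0.0001373
Step 4: Xi = 1 + 0.0001373 = 1

1


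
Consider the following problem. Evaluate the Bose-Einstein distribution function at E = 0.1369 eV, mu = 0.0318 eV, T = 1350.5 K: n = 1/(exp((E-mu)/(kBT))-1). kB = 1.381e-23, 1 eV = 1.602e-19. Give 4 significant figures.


Step 1: (E - mu) = 0.1051 eV
Step 2: x = (E-mu)*eV/(kB*T) = 0.1051*1.602e-19/(1.381e-23*1350.5) = 0.9028
Step 3: exp(x) = 2.466
Step 4: n = 1/(exp(x)-1) = 0.6819

0.6819


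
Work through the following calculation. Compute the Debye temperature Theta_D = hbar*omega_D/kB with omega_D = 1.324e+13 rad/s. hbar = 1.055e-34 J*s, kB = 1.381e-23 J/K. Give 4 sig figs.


Step 1: hbar*omega_D = 1.055e-34 * 1.324e+13 = 1.397e-21 J
Step 2: Theta_D = 1.397e-21 / 1.381e-23
Step 3: Theta_D = 101.1 K

101.1


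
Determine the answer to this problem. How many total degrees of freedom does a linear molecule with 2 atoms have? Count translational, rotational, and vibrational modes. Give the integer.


Step 1: Translational DOF = 3
Step 2: Rotational DOF (linear) = 2
Step 3: Vibrational DOF = 3*2 - 5 = 1
Step 4: Total = 3 + 2 + 1 = 6

6


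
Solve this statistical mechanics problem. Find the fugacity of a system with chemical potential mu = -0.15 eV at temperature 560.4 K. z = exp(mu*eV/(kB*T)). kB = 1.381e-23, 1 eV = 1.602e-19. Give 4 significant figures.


Step 1: Convert mu to Joules: -0.15*1.602e-19 = -2.403e-20 J
Step 2: kB*T = 1.381e-23*560.4 = 7.739e-21 J
Step 3: mu/(kB*T) = -3.105
Step 4: z = exp(-3.105) = 0.04482

0.04482


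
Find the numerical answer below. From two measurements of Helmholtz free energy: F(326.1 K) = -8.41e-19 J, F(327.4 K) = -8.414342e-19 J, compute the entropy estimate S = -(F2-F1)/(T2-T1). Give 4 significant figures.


Step 1: dF = F2 - F1 = -8.414342e-19 - (-8.41e-19) = -4.342e-22 J
Step 2: dT = T2 - T1 = 327.4 - 326.1 = 1.3 K
Step 3: S = -dF/dT = -(-4.342e-22)/1.3 = 3.34e-22 J/K

3.34e-22


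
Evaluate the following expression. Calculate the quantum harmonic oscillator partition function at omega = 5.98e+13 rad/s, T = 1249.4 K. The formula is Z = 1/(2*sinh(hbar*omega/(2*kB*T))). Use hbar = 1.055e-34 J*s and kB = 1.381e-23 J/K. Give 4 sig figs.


Step 1: Compute x = hbar*omega/(kB*T) = 1.055e-34*5.98e+13/(1.381e-23*1249.4) = 0.3656
Step 2: x/2 = 0.1828
Step 3: sinh(x/2) = 0.1838
Step 4: Z = 1/(2*0.1838) = 2.72

2.72


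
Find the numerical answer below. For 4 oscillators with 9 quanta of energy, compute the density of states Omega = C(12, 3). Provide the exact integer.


Step 1: Use binomial coefficient C(12, 3)
Step 2: Numerator = 12! / 9!
Step 3: Denominator = 3!
Step 4: Omega = 220

220


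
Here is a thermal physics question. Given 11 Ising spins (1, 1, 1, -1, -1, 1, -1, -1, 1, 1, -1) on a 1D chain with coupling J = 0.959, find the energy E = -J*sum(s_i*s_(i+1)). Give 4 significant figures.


Step 1: Nearest-neighbor products: 1, 1, -1, 1, -1, -1, 1, -1, 1, -1
Step 2: Sum of products = 0
Step 3: E = -0.959 * 0 = 0

0


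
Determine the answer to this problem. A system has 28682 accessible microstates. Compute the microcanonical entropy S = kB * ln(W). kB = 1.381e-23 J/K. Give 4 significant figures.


Step 1: ln(W) = ln(28682) = 10.26
Step 2: S = kB * ln(W) = 1.381e-23 * 10.26
Step 3: S = 1.417e-22 J/K

1.417e-22


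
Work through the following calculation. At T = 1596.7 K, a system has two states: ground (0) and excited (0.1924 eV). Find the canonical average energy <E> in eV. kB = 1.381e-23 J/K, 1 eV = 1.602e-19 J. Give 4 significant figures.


Step 1: beta*E = 0.1924*1.602e-19/(1.381e-23*1596.7) = 1.398
Step 2: exp(-beta*E) = 0.2471
Step 3: <E> = 0.1924*0.2471/(1+0.2471) = 0.03813 eV

0.03813


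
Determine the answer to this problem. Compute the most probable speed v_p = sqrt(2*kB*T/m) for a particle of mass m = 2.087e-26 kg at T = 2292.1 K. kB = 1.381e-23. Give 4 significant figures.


Step 1: Numerator = 2*kB*T = 2*1.381e-23*2292.1 = 6.331e-20
Step 2: Ratio = 6.331e-20 / 2.087e-26 = 3.033e+06
Step 3: v_p = sqrt(3.033e+06) = 1742 m/s

1742


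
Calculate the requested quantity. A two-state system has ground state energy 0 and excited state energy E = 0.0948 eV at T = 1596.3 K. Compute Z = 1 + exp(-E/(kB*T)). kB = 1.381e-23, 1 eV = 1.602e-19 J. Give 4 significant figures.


Step 1: Compute beta*E = E*eV/(kB*T) = 0.0948*1.602e-19/(1.381e-23*1596.3) = 0.6889
Step 2: exp(-beta*E) = exp(-0.6889) = 0.5021
Step 3: Z = 1 + 0.5021 = 1.502

1.502


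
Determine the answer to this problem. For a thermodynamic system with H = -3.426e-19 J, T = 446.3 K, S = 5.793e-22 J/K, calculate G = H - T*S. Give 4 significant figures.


Step 1: T*S = 446.3 * 5.793e-22 = 2.585e-19 J
Step 2: G = H - T*S = -3.426e-19 - 2.585e-19
Step 3: G = -6.011e-19 J

-6.011e-19


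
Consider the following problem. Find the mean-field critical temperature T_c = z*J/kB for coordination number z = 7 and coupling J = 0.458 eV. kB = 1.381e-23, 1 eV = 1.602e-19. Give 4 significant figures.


Step 1: z*J = 7*0.458 = 3.206 eV
Step 2: Convert to Joules: 3.206*1.602e-19 = 5.136e-19 J
Step 3: T_c = 5.136e-19 / 1.381e-23 = 3.719e+04 K

3.719e+04


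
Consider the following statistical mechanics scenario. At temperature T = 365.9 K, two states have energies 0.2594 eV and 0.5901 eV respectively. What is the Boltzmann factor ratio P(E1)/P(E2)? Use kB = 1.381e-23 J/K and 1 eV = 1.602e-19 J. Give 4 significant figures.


Step 1: Compute energy difference dE = E1 - E2 = 0.2594 - 0.5901 = -0.3307 eV
Step 2: Convert to Joules: dE_J = -0.3307 * 1.602e-19 = -5.298e-20 J
Step 3: Compute exponent = -dE_J / (kB * T) = -(-5.298e-20) / (1.381e-23 * 365.9) = 10.48
Step 4: P(E1)/P(E2) = exp(10.48) = 3.575e+04

3.575e+04


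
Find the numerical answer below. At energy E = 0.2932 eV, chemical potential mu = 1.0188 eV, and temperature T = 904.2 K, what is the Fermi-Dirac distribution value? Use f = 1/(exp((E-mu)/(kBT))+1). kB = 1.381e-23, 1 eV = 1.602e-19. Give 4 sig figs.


Step 1: (E - mu) = 0.2932 - 1.0188 = -0.7256 eV
Step 2: Convert: (E-mu)*eV = -1.162e-19 J
Step 3: x = (E-mu)*eV/(kB*T) = -9.309
Step 4: f = 1/(exp(-9.309)+1) = 0.9999

0.9999


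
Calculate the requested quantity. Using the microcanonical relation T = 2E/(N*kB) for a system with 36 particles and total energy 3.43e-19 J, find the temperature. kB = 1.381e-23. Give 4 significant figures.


Step 1: Numerator = 2*E = 2*3.43e-19 = 6.86e-19 J
Step 2: Denominator = N*kB = 36*1.381e-23 = 4.972e-22
Step 3: T = 6.86e-19 / 4.972e-22 = 1380 K

1380


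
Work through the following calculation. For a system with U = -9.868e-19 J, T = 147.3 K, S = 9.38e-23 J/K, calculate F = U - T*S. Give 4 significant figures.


Step 1: T*S = 147.3 * 9.38e-23 = 1.382e-20 J
Step 2: F = U - T*S = -9.868e-19 - 1.382e-20
Step 3: F = -1.001e-18 J

-1.001e-18


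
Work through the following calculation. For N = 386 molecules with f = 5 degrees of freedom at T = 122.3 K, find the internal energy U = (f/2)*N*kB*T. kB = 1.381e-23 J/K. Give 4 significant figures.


Step 1: f/2 = 5/2 = 2.5
Step 2: N*kB*T = 386*1.381e-23*122.3 = 6.519e-19
Step 3: U = 2.5 * 6.519e-19 = 1.63e-18 J

1.63e-18


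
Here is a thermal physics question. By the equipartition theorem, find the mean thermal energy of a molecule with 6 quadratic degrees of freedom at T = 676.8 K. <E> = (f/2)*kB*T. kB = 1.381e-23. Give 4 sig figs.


Step 1: f/2 = 6/2 = 3
Step 2: kB*T = 1.381e-23 * 676.8 = 9.347e-21
Step 3: <E> = 3 * 9.347e-21 = 2.804e-20 J

2.804e-20


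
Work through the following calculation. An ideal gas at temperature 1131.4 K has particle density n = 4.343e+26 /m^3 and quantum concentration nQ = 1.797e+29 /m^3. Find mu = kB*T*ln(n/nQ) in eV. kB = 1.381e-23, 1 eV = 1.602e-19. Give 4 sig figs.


Step 1: n/nQ = 4.343e+26/1.797e+29 = 0.002417
Step 2: ln(n/nQ) = -6.025
Step 3: mu = kB*T*ln(n/nQ) = 1.562e-20*-6.025 = -9.414e-20 J
Step 4: Convert to eV: -9.414e-20/1.602e-19 = -0.5877 eV

-0.5877


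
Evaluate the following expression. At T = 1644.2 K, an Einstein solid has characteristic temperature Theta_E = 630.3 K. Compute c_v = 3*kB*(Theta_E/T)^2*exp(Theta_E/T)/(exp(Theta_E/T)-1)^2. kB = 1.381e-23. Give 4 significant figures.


Step 1: x = Theta_E/T = 630.3/1644.2 = 0.3833
Step 2: x^2 = 0.147
Step 3: exp(x) = 1.467
Step 4: c_v = 3*1.381e-23*0.147*1.467/(1.467-1)^2 = 4.093e-23

4.093e-23


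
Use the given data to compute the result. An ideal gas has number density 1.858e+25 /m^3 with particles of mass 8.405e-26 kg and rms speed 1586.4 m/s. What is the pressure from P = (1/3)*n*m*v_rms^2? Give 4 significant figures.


Step 1: v_rms^2 = 1586.4^2 = 2.517e+06
Step 2: n*m = 1.858e+25*8.405e-26 = 1.562
Step 3: P = (1/3)*1.562*2.517e+06 = 1.31e+06 Pa

1.31e+06


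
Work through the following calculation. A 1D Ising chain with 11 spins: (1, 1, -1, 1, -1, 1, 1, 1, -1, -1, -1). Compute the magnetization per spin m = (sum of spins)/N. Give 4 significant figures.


Step 1: Count up spins (+1): 6, down spins (-1): 5
Step 2: Total magnetization M = 6 - 5 = 1
Step 3: m = M/N = 1/11 = 0.09091

0.09091


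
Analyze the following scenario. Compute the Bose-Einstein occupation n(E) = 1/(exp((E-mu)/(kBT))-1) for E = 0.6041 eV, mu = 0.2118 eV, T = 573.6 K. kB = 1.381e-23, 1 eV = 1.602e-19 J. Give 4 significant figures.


Step 1: (E - mu) = 0.3923 eV
Step 2: x = (E-mu)*eV/(kB*T) = 0.3923*1.602e-19/(1.381e-23*573.6) = 7.934
Step 3: exp(x) = 2790
Step 4: n = 1/(exp(x)-1) = 0.0003586

0.0003586


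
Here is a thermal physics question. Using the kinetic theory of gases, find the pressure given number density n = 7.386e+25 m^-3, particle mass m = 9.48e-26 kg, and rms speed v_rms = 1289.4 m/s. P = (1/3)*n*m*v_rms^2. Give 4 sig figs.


Step 1: v_rms^2 = 1289.4^2 = 1.663e+06
Step 2: n*m = 7.386e+25*9.48e-26 = 7.002
Step 3: P = (1/3)*7.002*1.663e+06 = 3.88e+06 Pa

3.88e+06


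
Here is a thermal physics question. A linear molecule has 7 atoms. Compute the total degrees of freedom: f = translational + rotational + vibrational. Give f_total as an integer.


Step 1: Translational DOF = 3
Step 2: Rotational DOF (linear) = 2
Step 3: Vibrational DOF = 3*7 - 5 = 16
Step 4: Total = 3 + 2 + 16 = 21

21


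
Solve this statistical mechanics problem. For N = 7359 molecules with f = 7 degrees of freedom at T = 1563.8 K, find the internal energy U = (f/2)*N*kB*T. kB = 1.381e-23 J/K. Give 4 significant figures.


Step 1: f/2 = 7/2 = 3.5
Step 2: N*kB*T = 7359*1.381e-23*1563.8 = 1.589e-16
Step 3: U = 3.5 * 1.589e-16 = 5.562e-16 J

5.562e-16


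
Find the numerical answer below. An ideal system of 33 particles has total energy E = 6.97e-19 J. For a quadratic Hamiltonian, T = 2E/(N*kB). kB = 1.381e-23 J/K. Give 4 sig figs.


Step 1: Numerator = 2*E = 2*6.97e-19 = 1.394e-18 J
Step 2: Denominator = N*kB = 33*1.381e-23 = 4.557e-22
Step 3: T = 1.394e-18 / 4.557e-22 = 3059 K

3059


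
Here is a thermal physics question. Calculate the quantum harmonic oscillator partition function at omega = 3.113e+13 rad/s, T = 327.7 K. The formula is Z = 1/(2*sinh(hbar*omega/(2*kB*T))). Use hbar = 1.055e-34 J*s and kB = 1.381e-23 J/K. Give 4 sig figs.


Step 1: Compute x = hbar*omega/(kB*T) = 1.055e-34*3.113e+13/(1.381e-23*327.7) = 0.7257
Step 2: x/2 = 0.3629
Step 3: sinh(x/2) = 0.3709
Step 4: Z = 1/(2*0.3709) = 1.348

1.348


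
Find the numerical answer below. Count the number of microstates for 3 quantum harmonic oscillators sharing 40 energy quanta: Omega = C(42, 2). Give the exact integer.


Step 1: Use binomial coefficient C(42, 2)
Step 2: Numerator = 42! / 40!
Step 3: Denominator = 2!
Step 4: Omega = 861

861


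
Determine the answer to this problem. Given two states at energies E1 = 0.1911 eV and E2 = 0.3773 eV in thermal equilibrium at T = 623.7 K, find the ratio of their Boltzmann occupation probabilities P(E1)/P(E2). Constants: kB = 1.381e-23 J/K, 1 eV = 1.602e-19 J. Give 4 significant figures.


Step 1: Compute energy difference dE = E1 - E2 = 0.1911 - 0.3773 = -0.1862 eV
Step 2: Convert to Joules: dE_J = -0.1862 * 1.602e-19 = -2.983e-20 J
Step 3: Compute exponent = -dE_J / (kB * T) = -(-2.983e-20) / (1.381e-23 * 623.7) = 3.463
Step 4: P(E1)/P(E2) = exp(3.463) = 31.92

31.92


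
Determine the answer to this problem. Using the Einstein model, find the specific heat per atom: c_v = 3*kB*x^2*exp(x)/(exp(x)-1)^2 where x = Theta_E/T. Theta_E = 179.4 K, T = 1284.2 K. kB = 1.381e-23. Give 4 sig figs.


Step 1: x = Theta_E/T = 179.4/1284.2 = 0.1397
Step 2: x^2 = 0.01952
Step 3: exp(x) = 1.15
Step 4: c_v = 3*1.381e-23*0.01952*1.15/(1.15-1)^2 = 4.136e-23

4.136e-23


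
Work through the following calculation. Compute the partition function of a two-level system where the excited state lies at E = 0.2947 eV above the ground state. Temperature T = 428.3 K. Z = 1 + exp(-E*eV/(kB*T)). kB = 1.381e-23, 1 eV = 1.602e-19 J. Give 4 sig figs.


Step 1: Compute beta*E = E*eV/(kB*T) = 0.2947*1.602e-19/(1.381e-23*428.3) = 7.982
Step 2: exp(-beta*E) = exp(-7.982) = 0.0003416
Step 3: Z = 1 + 0.0003416 = 1

1
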